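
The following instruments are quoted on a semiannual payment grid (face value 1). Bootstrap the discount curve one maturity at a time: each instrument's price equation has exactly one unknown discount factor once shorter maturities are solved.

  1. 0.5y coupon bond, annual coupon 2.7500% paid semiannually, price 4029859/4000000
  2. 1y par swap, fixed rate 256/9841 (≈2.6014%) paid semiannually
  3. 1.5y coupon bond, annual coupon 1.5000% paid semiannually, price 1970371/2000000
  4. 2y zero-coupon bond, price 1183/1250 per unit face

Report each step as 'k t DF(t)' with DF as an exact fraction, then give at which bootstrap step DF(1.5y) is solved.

step 1 [0.5y] bond c/2=11/800: DF=(4029859/4000000 − 11/800·(0))/(1+11/800) = 4969/5000 ≈ 0.993800
step 2 [1y] swap r/2=128/9841: DF=(1 − 128/9841·(0.993800))/(1+128/9841) = 609/625 ≈ 0.974400
step 3 [1.5y] bond c/2=3/400: DF=(1970371/2000000 − 3/400·(0.993800+0.974400))/(1+3/400) = 602/625 ≈ 0.963200
step 4 [2y] zero: DF = P = 1183/1250 ≈ 0.946400

1 1/2 4969/5000
2 1 609/625
3 3/2 602/625
4 2 1183/1250
DF(1.5y) is solved at step 3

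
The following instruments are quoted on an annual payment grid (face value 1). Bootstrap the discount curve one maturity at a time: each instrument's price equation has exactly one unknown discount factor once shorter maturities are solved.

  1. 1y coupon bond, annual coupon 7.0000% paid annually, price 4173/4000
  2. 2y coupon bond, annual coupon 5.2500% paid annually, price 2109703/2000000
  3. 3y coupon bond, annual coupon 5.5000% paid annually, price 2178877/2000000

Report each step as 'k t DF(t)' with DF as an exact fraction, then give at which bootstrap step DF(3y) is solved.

1 1 39/40
2 2 596/625
3 3 9321/10000
DF(3y) is solved at step 3

step 1 [1y] bond c/1=7/100: DF=(4173/4000 − 7/100·(0))/(1+7/100) = 39/40 ≈ 0.975000
step 2 [2y] bond c/1=21/400: DF=(2109703/2000000 − 21/400·(0.975000))/(1+21/400) = 596/625 ≈ 0.953600
step 3 [3y] bond c/1=11/200: DF=(2178877/2000000 − 11/200·(0.975000+0.953600))/(1+11/200) = 9321/10000 ≈ 0.932100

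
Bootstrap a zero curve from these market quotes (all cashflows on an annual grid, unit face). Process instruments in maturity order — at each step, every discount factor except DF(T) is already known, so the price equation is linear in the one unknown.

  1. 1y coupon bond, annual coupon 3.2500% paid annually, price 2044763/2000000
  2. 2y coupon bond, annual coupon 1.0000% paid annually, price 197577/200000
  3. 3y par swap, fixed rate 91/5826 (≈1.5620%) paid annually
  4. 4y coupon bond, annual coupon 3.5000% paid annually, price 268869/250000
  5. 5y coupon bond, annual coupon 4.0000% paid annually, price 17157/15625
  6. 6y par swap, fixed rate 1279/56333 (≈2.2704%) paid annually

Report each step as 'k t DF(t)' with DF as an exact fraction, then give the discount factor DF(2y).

step 1 [1y] bond c/1=13/400: DF=(2044763/2000000 − 13/400·(0))/(1+13/400) = 4951/5000 ≈ 0.990200
step 2 [2y] bond c/1=1/100: DF=(197577/200000 − 1/100·(0.990200))/(1+1/100) = 9683/10000 ≈ 0.968300
step 3 [3y] swap r/1=91/5826: DF=(1 − 91/5826·(0.990200+0.968300))/(1+91/5826) = 1909/2000 ≈ 0.954500
step 4 [4y] bond c/1=7/200: DF=(268869/250000 − 7/200·(0.990200+0.968300+0.954500))/(1+7/200) = 4703/5000 ≈ 0.940600
step 5 [5y] bond c/1=1/25: DF=(17157/15625 − 1/25·(0.990200+0.968300+0.954500+0.940600))/(1+1/25) = 2269/2500 ≈ 0.907600
step 6 [6y] swap r/1=1279/56333: DF=(1 − 1279/56333·(0.990200+0.968300+0.954500+0.940600+0.907600))/(1+1279/56333) = 8721/10000 ≈ 0.872100

1 1 4951/5000
2 2 9683/10000
3 3 1909/2000
4 4 4703/5000
5 5 2269/2500
6 6 8721/10000
DF(2y) = 9683/10000 ≈ 0.968300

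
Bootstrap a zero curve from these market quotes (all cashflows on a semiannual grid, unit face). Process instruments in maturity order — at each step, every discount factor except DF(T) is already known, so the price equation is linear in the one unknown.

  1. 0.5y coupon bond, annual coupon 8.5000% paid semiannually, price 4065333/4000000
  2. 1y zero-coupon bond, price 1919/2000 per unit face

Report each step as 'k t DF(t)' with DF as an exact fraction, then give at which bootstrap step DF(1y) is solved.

1 1/2 9749/10000
2 1 1919/2000
DF(1y) is solved at step 2

step 1 [0.5y] bond c/2=17/400: DF=(4065333/4000000 − 17/400·(0))/(1+17/400) = 9749/10000 ≈ 0.974900
step 2 [1y] zero: DF = P = 1919/2000 ≈ 0.959500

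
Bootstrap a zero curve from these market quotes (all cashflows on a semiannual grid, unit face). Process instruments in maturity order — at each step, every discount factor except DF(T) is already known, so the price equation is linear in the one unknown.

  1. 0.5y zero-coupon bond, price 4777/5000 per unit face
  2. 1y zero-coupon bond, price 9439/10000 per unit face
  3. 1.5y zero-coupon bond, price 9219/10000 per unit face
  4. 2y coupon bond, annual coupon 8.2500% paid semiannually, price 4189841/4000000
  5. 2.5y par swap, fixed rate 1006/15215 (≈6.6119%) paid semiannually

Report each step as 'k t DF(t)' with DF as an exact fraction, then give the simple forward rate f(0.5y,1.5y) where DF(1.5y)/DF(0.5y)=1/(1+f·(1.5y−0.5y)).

step 1 [0.5y] zero: DF = P = 4777/5000 ≈ 0.955400
step 2 [1y] zero: DF = P = 9439/10000 ≈ 0.943900
step 3 [1.5y] zero: DF = P = 9219/10000 ≈ 0.921900
step 4 [2y] bond c/2=33/800: DF=(4189841/4000000 − 33/800·(0.955400+0.943900+0.921900))/(1+33/800) = 4471/5000 ≈ 0.894200
step 5 [2.5y] swap r/2=503/15215: DF=(1 − 503/15215·(0.955400+0.943900+0.921900+0.894200))/(1+503/15215) = 8491/10000 ≈ 0.849100

1 1/2 4777/5000
2 1 9439/10000
3 3/2 9219/10000
4 2 4471/5000
5 5/2 8491/10000
f(0.5y,1.5y) = ((4777/5000)/(9219/10000) − 1)/(1) = 335/9219 ≈ 3.6338%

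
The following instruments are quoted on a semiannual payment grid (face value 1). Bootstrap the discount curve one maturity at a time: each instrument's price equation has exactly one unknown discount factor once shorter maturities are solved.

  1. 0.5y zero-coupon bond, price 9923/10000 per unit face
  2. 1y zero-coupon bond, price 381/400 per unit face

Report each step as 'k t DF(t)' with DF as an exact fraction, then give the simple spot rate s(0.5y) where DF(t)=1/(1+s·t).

step 1 [0.5y] zero: DF = P = 9923/10000 ≈ 0.992300
step 2 [1y] zero: DF = P = 381/400 ≈ 0.952500

1 1/2 9923/10000
2 1 381/400
s(0.5y) = (1/(9923/10000) − 1)/(1/2) = 154/9923 ≈ 1.5520%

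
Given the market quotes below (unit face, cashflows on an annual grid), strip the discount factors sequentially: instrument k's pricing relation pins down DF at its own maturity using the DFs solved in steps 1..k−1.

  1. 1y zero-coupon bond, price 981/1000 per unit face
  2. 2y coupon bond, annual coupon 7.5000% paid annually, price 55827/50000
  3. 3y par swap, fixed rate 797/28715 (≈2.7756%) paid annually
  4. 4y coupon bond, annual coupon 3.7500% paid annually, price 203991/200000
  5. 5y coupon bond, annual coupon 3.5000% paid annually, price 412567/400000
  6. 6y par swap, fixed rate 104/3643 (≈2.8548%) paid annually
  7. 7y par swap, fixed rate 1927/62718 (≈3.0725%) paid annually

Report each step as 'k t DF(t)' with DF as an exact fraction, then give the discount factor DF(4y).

1 1 981/1000
2 2 4851/5000
3 3 9203/10000
4 4 8793/10000
5 5 8697/10000
6 6 211/250
7 7 8073/10000
DF(4y) = 8793/10000 ≈ 0.879300

step 1 [1y] zero: DF = P = 981/1000 ≈ 0.981000
step 2 [2y] bond c/1=3/40: DF=(55827/50000 − 3/40·(0.981000))/(1+3/40) = 4851/5000 ≈ 0.970200
step 3 [3y] swap r/1=797/28715: DF=(1 − 797/28715·(0.981000+0.970200))/(1+797/28715) = 9203/10000 ≈ 0.920300
step 4 [4y] bond c/1=3/80: DF=(203991/200000 − 3/80·(0.981000+0.970200+0.920300))/(1+3/80) = 8793/10000 ≈ 0.879300
step 5 [5y] bond c/1=7/200: DF=(412567/400000 − 7/200·(0.981000+0.970200+0.920300+0.879300))/(1+7/200) = 8697/10000 ≈ 0.869700
step 6 [6y] swap r/1=104/3643: DF=(1 − 104/3643·(0.981000+0.970200+0.920300+0.879300+0.869700))/(1+104/3643) = 211/250 ≈ 0.844000
step 7 [7y] swap r/1=1927/62718: DF=(1 − 1927/62718·(0.981000+0.970200+0.920300+0.879300+0.869700+0.844000))/(1+1927/62718) = 8073/10000 ≈ 0.807300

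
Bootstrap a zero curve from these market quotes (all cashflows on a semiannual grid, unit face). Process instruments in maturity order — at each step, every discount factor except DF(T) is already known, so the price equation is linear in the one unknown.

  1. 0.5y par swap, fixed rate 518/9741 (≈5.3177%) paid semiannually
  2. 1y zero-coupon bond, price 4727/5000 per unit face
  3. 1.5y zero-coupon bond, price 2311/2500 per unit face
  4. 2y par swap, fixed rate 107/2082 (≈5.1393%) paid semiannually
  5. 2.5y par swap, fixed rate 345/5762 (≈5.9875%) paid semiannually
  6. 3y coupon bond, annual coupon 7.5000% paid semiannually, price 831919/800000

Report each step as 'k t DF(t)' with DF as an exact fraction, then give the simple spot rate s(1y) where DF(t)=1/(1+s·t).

step 1 [0.5y] swap r/2=259/9741: DF=(1 − 259/9741·(0))/(1+259/9741) = 9741/10000 ≈ 0.974100
step 2 [1y] zero: DF = P = 4727/5000 ≈ 0.945400
step 3 [1.5y] zero: DF = P = 2311/2500 ≈ 0.924400
step 4 [2y] swap r/2=107/4164: DF=(1 − 107/4164·(0.974100+0.945400+0.924400))/(1+107/4164) = 9037/10000 ≈ 0.903700
step 5 [2.5y] swap r/2=345/11524: DF=(1 − 345/11524·(0.974100+0.945400+0.924400+0.903700))/(1+345/11524) = 431/500 ≈ 0.862000
step 6 [3y] bond c/2=3/80: DF=(831919/800000 − 3/80·(0.974100+0.945400+0.924400+0.903700+0.862000))/(1+3/80) = 8357/10000 ≈ 0.835700

1 1/2 9741/10000
2 1 4727/5000
3 3/2 2311/2500
4 2 9037/10000
5 5/2 431/500
6 3 8357/10000
s(1y) = (1/(4727/5000) − 1)/(1) = 273/4727 ≈ 5.7753%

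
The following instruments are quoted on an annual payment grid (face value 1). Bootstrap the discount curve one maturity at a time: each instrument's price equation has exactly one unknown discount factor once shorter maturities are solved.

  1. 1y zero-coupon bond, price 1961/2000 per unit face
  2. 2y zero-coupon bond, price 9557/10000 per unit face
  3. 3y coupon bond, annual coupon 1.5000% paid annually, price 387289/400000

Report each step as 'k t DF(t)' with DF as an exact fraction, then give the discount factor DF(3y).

step 1 [1y] zero: DF = P = 1961/2000 ≈ 0.980500
step 2 [2y] zero: DF = P = 9557/10000 ≈ 0.955700
step 3 [3y] bond c/1=3/200: DF=(387289/400000 − 3/200·(0.980500+0.955700))/(1+3/200) = 9253/10000 ≈ 0.925300

1 1 1961/2000
2 2 9557/10000
3 3 9253/10000
DF(3y) = 9253/10000 ≈ 0.925300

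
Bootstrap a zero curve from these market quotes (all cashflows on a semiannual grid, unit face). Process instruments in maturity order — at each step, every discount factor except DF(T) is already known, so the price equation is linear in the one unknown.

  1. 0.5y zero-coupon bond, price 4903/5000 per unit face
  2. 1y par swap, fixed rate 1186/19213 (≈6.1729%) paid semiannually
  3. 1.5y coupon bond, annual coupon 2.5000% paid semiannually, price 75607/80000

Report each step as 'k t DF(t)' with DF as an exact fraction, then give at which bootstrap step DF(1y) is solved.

step 1 [0.5y] zero: DF = P = 4903/5000 ≈ 0.980600
step 2 [1y] swap r/2=593/19213: DF=(1 − 593/19213·(0.980600))/(1+593/19213) = 9407/10000 ≈ 0.940700
step 3 [1.5y] bond c/2=1/80: DF=(75607/80000 − 1/80·(0.980600+0.940700))/(1+1/80) = 9097/10000 ≈ 0.909700

1 1/2 4903/5000
2 1 9407/10000
3 3/2 9097/10000
DF(1y) is solved at step 2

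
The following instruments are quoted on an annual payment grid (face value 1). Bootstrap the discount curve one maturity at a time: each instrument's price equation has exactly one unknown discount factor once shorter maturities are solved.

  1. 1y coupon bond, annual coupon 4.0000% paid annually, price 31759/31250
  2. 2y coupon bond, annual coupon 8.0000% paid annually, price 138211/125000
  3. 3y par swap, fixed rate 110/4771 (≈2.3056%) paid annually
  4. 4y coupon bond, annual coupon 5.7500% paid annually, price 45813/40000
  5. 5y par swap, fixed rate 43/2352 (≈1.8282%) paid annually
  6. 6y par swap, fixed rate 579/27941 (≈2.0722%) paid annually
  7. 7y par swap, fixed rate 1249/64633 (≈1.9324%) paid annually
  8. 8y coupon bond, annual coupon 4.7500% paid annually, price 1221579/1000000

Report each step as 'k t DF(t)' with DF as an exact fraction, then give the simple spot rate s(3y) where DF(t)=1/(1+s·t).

step 1 [1y] bond c/1=1/25: DF=(31759/31250 − 1/25·(0))/(1+1/25) = 2443/2500 ≈ 0.977200
step 2 [2y] bond c/1=2/25: DF=(138211/125000 − 2/25·(0.977200))/(1+2/25) = 4757/5000 ≈ 0.951400
step 3 [3y] swap r/1=110/4771: DF=(1 − 110/4771·(0.977200+0.951400))/(1+110/4771) = 467/500 ≈ 0.934000
step 4 [4y] bond c/1=23/400: DF=(45813/40000 − 23/400·(0.977200+0.951400+0.934000))/(1+23/400) = 4637/5000 ≈ 0.927400
step 5 [5y] swap r/1=43/2352: DF=(1 − 43/2352·(0.977200+0.951400+0.934000+0.927400))/(1+43/2352) = 457/500 ≈ 0.914000
step 6 [6y] swap r/1=579/27941: DF=(1 − 579/27941·(0.977200+0.951400+0.934000+0.927400+0.914000))/(1+579/27941) = 4421/5000 ≈ 0.884200
step 7 [7y] swap r/1=1249/64633: DF=(1 − 1249/64633·(0.977200+0.951400+0.934000+0.927400+0.914000+0.884200))/(1+1249/64633) = 8751/10000 ≈ 0.875100
step 8 [8y] bond c/1=19/400: DF=(1221579/1000000 − 19/400·(0.977200+0.951400+0.934000+0.927400+0.914000+0.884200+0.875100))/(1+19/400) = 8731/10000 ≈ 0.873100

1 1 2443/2500
2 2 4757/5000
3 3 467/500
4 4 4637/5000
5 5 457/500
6 6 4421/5000
7 7 8751/10000
8 8 8731/10000
s(3y) = (1/(467/500) − 1)/(3) = 11/467 ≈ 2.3555%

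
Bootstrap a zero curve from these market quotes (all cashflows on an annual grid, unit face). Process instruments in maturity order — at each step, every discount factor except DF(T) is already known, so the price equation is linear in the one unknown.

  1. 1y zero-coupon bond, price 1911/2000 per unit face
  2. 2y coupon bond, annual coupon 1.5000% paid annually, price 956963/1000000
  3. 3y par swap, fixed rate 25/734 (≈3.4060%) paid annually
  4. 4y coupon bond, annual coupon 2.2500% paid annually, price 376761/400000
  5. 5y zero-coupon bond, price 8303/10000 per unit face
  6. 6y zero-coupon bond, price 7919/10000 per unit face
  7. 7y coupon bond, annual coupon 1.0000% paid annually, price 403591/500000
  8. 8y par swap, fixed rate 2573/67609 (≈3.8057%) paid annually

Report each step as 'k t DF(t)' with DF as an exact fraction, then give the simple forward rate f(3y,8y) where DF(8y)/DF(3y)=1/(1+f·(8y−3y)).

step 1 [1y] zero: DF = P = 1911/2000 ≈ 0.955500
step 2 [2y] bond c/1=3/200: DF=(956963/1000000 − 3/200·(0.955500))/(1+3/200) = 9287/10000 ≈ 0.928700
step 3 [3y] swap r/1=25/734: DF=(1 − 25/734·(0.955500+0.928700))/(1+25/734) = 181/200 ≈ 0.905000
step 4 [4y] bond c/1=9/400: DF=(376761/400000 − 9/400·(0.955500+0.928700+0.905000))/(1+9/400) = 4299/5000 ≈ 0.859800
step 5 [5y] zero: DF = P = 8303/10000 ≈ 0.830300
step 6 [6y] zero: DF = P = 7919/10000 ≈ 0.791900
step 7 [7y] bond c/1=1/100: DF=(403591/500000 − 1/100·(0.955500+0.928700+0.905000+0.859800+0.830300+0.791900))/(1+1/100) = 747/1000 ≈ 0.747000
step 8 [8y] swap r/1=2573/67609: DF=(1 − 2573/67609·(0.955500+0.928700+0.905000+0.859800+0.830300+0.791900+0.747000))/(1+2573/67609) = 7427/10000 ≈ 0.742700

1 1 1911/2000
2 2 9287/10000
3 3 181/200
4 4 4299/5000
5 5 8303/10000
6 6 7919/10000
7 7 747/1000
8 8 7427/10000
f(3y,8y) = ((181/200)/(7427/10000) − 1)/(5) = 1623/37135 ≈ 4.3705%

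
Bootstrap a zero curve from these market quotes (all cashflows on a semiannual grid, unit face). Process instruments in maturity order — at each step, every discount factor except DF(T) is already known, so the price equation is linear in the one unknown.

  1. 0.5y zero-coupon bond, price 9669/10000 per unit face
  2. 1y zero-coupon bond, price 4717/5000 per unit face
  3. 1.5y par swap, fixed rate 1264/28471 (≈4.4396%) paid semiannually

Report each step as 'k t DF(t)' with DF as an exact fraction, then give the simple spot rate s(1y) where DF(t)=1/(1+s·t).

1 1/2 9669/10000
2 1 4717/5000
3 3/2 1171/1250
s(1y) = (1/(4717/5000) − 1)/(1) = 283/4717 ≈ 5.9996%

step 1 [0.5y] zero: DF = P = 9669/10000 ≈ 0.966900
step 2 [1y] zero: DF = P = 4717/5000 ≈ 0.943400
step 3 [1.5y] swap r/2=632/28471: DF=(1 − 632/28471·(0.966900+0.943400))/(1+632/28471) = 1171/1250 ≈ 0.936800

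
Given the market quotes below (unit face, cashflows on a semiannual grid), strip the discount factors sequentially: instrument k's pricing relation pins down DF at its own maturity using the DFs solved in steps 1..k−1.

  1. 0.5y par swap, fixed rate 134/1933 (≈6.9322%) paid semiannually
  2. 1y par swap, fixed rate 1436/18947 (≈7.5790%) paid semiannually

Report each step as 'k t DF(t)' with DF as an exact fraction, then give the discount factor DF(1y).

step 1 [0.5y] swap r/2=67/1933: DF=(1 − 67/1933·(0))/(1+67/1933) = 1933/2000 ≈ 0.966500
step 2 [1y] swap r/2=718/18947: DF=(1 − 718/18947·(0.966500))/(1+718/18947) = 4641/5000 ≈ 0.928200

1 1/2 1933/2000
2 1 4641/5000
DF(1y) = 4641/5000 ≈ 0.928200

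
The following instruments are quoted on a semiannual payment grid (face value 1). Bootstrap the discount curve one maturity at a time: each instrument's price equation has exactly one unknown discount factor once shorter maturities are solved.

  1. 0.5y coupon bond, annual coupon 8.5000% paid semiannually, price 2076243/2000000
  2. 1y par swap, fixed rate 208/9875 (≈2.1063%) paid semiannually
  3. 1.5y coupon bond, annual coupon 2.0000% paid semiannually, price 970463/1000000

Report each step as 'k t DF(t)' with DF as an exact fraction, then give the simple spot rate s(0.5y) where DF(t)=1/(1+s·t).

1 1/2 4979/5000
2 1 612/625
3 3/2 9413/10000
s(0.5y) = (1/(4979/5000) − 1)/(1/2) = 42/4979 ≈ 0.8435%

step 1 [0.5y] bond c/2=17/400: DF=(2076243/2000000 − 17/400·(0))/(1+17/400) = 4979/5000 ≈ 0.995800
step 2 [1y] swap r/2=104/9875: DF=(1 − 104/9875·(0.995800))/(1+104/9875) = 612/625 ≈ 0.979200
step 3 [1.5y] bond c/2=1/100: DF=(970463/1000000 − 1/100·(0.995800+0.979200))/(1+1/100) = 9413/10000 ≈ 0.941300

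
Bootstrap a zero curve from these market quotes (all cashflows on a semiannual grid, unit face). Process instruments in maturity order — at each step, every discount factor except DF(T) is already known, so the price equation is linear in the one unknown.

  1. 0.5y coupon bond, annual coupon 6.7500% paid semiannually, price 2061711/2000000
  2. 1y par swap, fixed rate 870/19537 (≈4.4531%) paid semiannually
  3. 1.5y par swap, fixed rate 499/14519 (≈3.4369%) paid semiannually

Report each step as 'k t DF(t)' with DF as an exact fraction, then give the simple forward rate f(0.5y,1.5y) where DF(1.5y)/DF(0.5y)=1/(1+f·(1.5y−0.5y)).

step 1 [0.5y] bond c/2=27/800: DF=(2061711/2000000 − 27/800·(0))/(1+27/800) = 2493/2500 ≈ 0.997200
step 2 [1y] swap r/2=435/19537: DF=(1 − 435/19537·(0.997200))/(1+435/19537) = 1913/2000 ≈ 0.956500
step 3 [1.5y] swap r/2=499/29038: DF=(1 − 499/29038·(0.997200+0.956500))/(1+499/29038) = 9501/10000 ≈ 0.950100

1 1/2 2493/2500
2 1 1913/2000
3 3/2 9501/10000
f(0.5y,1.5y) = ((2493/2500)/(9501/10000) − 1)/(1) = 157/3167 ≈ 4.9574%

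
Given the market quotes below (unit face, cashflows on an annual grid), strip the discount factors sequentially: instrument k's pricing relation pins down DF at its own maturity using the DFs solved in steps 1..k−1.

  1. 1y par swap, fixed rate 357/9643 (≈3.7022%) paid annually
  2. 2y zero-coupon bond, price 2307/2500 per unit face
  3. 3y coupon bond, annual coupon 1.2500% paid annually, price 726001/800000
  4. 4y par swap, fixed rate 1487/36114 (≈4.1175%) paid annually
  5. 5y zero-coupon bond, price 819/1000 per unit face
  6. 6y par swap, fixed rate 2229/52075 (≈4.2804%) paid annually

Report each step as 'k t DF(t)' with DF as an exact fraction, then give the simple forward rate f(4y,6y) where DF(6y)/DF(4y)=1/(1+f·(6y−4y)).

step 1 [1y] swap r/1=357/9643: DF=(1 − 357/9643·(0))/(1+357/9643) = 9643/10000 ≈ 0.964300
step 2 [2y] zero: DF = P = 2307/2500 ≈ 0.922800
step 3 [3y] bond c/1=1/80: DF=(726001/800000 − 1/80·(0.964300+0.922800))/(1+1/80) = 873/1000 ≈ 0.873000
step 4 [4y] swap r/1=1487/36114: DF=(1 − 1487/36114·(0.964300+0.922800+0.873000))/(1+1487/36114) = 8513/10000 ≈ 0.851300
step 5 [5y] zero: DF = P = 819/1000 ≈ 0.819000
step 6 [6y] swap r/1=2229/52075: DF=(1 − 2229/52075·(0.964300+0.922800+0.873000+0.851300+0.819000))/(1+2229/52075) = 7771/10000 ≈ 0.777100

1 1 9643/10000
2 2 2307/2500
3 3 873/1000
4 4 8513/10000
5 5 819/1000
6 6 7771/10000
f(4y,6y) = ((8513/10000)/(7771/10000) − 1)/(2) = 371/7771 ≈ 4.7742%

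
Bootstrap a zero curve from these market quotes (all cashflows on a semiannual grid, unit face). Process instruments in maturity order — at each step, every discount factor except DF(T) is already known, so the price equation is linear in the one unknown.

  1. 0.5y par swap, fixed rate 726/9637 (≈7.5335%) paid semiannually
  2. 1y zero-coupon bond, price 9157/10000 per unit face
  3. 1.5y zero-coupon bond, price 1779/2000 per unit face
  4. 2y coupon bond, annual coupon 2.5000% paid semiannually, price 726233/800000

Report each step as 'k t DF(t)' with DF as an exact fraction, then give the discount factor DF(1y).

1 1/2 9637/10000
2 1 9157/10000
3 3/2 1779/2000
4 2 539/625
DF(1y) = 9157/10000 ≈ 0.915700

step 1 [0.5y] swap r/2=363/9637: DF=(1 − 363/9637·(0))/(1+363/9637) = 9637/10000 ≈ 0.963700
step 2 [1y] zero: DF = P = 9157/10000 ≈ 0.915700
step 3 [1.5y] zero: DF = P = 1779/2000 ≈ 0.889500
step 4 [2y] bond c/2=1/80: DF=(726233/800000 − 1/80·(0.963700+0.915700+0.889500))/(1+1/80) = 539/625 ≈ 0.862400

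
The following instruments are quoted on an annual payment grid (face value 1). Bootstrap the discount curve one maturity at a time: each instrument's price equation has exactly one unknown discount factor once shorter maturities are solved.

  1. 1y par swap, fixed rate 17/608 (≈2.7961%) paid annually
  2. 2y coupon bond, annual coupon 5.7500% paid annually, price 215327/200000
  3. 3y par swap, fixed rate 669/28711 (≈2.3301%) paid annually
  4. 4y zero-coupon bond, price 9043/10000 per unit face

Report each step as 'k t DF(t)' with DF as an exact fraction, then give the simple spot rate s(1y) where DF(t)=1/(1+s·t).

step 1 [1y] swap r/1=17/608: DF=(1 − 17/608·(0))/(1+17/608) = 608/625 ≈ 0.972800
step 2 [2y] bond c/1=23/400: DF=(215327/200000 − 23/400·(0.972800))/(1+23/400) = 2413/2500 ≈ 0.965200
step 3 [3y] swap r/1=669/28711: DF=(1 − 669/28711·(0.972800+0.965200))/(1+669/28711) = 9331/10000 ≈ 0.933100
step 4 [4y] zero: DF = P = 9043/10000 ≈ 0.904300

1 1 608/625
2 2 2413/2500
3 3 9331/10000
4 4 9043/10000
s(1y) = (1/(608/625) − 1)/(1) = 17/608 ≈ 2.7961%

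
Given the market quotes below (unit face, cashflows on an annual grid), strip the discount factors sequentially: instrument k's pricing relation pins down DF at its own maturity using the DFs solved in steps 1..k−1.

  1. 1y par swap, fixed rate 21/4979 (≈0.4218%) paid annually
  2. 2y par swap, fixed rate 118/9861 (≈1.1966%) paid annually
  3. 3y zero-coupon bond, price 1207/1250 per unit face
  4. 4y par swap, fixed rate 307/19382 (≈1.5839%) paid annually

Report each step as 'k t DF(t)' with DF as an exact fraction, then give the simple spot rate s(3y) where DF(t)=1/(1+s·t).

step 1 [1y] swap r/1=21/4979: DF=(1 − 21/4979·(0))/(1+21/4979) = 4979/5000 ≈ 0.995800
step 2 [2y] swap r/1=118/9861: DF=(1 − 118/9861·(0.995800))/(1+118/9861) = 2441/2500 ≈ 0.976400
step 3 [3y] zero: DF = P = 1207/1250 ≈ 0.965600
step 4 [4y] swap r/1=307/19382: DF=(1 − 307/19382·(0.995800+0.976400+0.965600))/(1+307/19382) = 4693/5000 ≈ 0.938600

1 1 4979/5000
2 2 2441/2500
3 3 1207/1250
4 4 4693/5000
s(3y) = (1/(1207/1250) − 1)/(3) = 43/3621 ≈ 1.1875%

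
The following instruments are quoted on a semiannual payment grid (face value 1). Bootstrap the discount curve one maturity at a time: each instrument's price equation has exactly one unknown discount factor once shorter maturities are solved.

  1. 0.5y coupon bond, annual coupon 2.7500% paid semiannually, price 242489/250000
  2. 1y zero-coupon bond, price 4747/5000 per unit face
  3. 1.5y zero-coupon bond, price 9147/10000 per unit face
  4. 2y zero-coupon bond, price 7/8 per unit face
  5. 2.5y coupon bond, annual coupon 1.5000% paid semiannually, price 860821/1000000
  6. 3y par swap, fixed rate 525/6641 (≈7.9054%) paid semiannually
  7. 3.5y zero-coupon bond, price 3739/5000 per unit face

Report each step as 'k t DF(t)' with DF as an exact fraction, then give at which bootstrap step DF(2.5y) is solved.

step 1 [0.5y] bond c/2=11/800: DF=(242489/250000 − 11/800·(0))/(1+11/800) = 598/625 ≈ 0.956800
step 2 [1y] zero: DF = P = 4747/5000 ≈ 0.949400
step 3 [1.5y] zero: DF = P = 9147/10000 ≈ 0.914700
step 4 [2y] zero: DF = P = 7/8 ≈ 0.875000
step 5 [2.5y] bond c/2=3/400: DF=(860821/1000000 − 3/400·(0.956800+0.949400+0.914700+0.875000))/(1+3/400) = 8269/10000 ≈ 0.826900
step 6 [3y] swap r/2=525/13282: DF=(1 − 525/13282·(0.956800+0.949400+0.914700+0.875000+0.826900))/(1+525/13282) = 79/100 ≈ 0.790000
step 7 [3.5y] zero: DF = P = 3739/5000 ≈ 0.747800

1 1/2 598/625
2 1 4747/5000
3 3/2 9147/10000
4 2 7/8
5 5/2 8269/10000
6 3 79/100
7 7/2 3739/5000
DF(2.5y) is solved at step 5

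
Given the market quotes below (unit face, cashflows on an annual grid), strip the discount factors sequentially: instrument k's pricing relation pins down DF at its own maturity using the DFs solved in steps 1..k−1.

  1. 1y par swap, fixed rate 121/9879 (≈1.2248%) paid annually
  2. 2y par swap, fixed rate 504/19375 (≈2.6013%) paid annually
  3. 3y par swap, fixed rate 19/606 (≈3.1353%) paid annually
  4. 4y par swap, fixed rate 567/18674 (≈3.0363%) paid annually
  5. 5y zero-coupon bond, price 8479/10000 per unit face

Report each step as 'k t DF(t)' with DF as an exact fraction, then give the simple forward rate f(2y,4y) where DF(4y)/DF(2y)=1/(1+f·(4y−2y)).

step 1 [1y] swap r/1=121/9879: DF=(1 − 121/9879·(0))/(1+121/9879) = 9879/10000 ≈ 0.987900
step 2 [2y] swap r/1=504/19375: DF=(1 − 504/19375·(0.987900))/(1+504/19375) = 1187/1250 ≈ 0.949600
step 3 [3y] swap r/1=19/606: DF=(1 − 19/606·(0.987900+0.949600))/(1+19/606) = 9107/10000 ≈ 0.910700
step 4 [4y] swap r/1=567/18674: DF=(1 − 567/18674·(0.987900+0.949600+0.910700))/(1+567/18674) = 4433/5000 ≈ 0.886600
step 5 [5y] zero: DF = P = 8479/10000 ≈ 0.847900

1 1 9879/10000
2 2 1187/1250
3 3 9107/10000
4 4 4433/5000
5 5 8479/10000
f(2y,4y) = ((1187/1250)/(4433/5000) − 1)/(2) = 315/8866 ≈ 3.5529%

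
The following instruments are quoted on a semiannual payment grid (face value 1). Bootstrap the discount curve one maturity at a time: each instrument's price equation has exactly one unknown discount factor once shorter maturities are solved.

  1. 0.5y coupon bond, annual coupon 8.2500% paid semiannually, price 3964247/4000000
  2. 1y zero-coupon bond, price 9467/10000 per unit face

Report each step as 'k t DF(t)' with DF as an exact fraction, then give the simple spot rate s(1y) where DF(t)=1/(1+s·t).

step 1 [0.5y] bond c/2=33/800: DF=(3964247/4000000 − 33/800·(0))/(1+33/800) = 4759/5000 ≈ 0.951800
step 2 [1y] zero: DF = P = 9467/10000 ≈ 0.946700

1 1/2 4759/5000
2 1 9467/10000
s(1y) = (1/(9467/10000) − 1)/(1) = 533/9467 ≈ 5.6301%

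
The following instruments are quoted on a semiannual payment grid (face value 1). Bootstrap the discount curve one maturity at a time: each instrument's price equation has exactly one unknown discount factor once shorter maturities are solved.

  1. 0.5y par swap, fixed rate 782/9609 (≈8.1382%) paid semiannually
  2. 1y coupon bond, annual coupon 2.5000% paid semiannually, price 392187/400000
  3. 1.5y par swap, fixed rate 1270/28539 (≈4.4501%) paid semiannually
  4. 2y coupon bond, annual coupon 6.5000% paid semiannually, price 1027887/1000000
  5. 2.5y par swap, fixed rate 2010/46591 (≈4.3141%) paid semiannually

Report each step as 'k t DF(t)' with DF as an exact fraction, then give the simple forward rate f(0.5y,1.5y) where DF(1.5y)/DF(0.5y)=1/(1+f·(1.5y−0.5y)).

step 1 [0.5y] swap r/2=391/9609: DF=(1 − 391/9609·(0))/(1+391/9609) = 9609/10000 ≈ 0.960900
step 2 [1y] bond c/2=1/80: DF=(392187/400000 − 1/80·(0.960900))/(1+1/80) = 1913/2000 ≈ 0.956500
step 3 [1.5y] swap r/2=635/28539: DF=(1 − 635/28539·(0.960900+0.956500))/(1+635/28539) = 1873/2000 ≈ 0.936500
step 4 [2y] bond c/2=13/400: DF=(1027887/1000000 − 13/400·(0.960900+0.956500+0.936500))/(1+13/400) = 9057/10000 ≈ 0.905700
step 5 [2.5y] swap r/2=1005/46591: DF=(1 − 1005/46591·(0.960900+0.956500+0.936500+0.905700))/(1+1005/46591) = 1799/2000 ≈ 0.899500

1 1/2 9609/10000
2 1 1913/2000
3 3/2 1873/2000
4 2 9057/10000
5 5/2 1799/2000
f(0.5y,1.5y) = ((9609/10000)/(1873/2000) − 1)/(1) = 244/9365 ≈ 2.6054%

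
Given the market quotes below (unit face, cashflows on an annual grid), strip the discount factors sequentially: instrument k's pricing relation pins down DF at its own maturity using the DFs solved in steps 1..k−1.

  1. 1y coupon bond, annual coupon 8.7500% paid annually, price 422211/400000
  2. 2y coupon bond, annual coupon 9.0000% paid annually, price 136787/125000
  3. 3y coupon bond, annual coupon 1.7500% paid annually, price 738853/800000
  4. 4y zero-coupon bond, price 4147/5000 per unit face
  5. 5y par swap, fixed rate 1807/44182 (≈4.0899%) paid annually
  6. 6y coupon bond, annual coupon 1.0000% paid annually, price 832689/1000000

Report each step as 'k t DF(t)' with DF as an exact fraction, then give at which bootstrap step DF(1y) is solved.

step 1 [1y] bond c/1=7/80: DF=(422211/400000 − 7/80·(0))/(1+7/80) = 4853/5000 ≈ 0.970600
step 2 [2y] bond c/1=9/100: DF=(136787/125000 − 9/100·(0.970600))/(1+9/100) = 4619/5000 ≈ 0.923800
step 3 [3y] bond c/1=7/400: DF=(738853/800000 − 7/400·(0.970600+0.923800))/(1+7/400) = 8751/10000 ≈ 0.875100
step 4 [4y] zero: DF = P = 4147/5000 ≈ 0.829400
step 5 [5y] swap r/1=1807/44182: DF=(1 − 1807/44182·(0.970600+0.923800+0.875100+0.829400))/(1+1807/44182) = 8193/10000 ≈ 0.819300
step 6 [6y] bond c/1=1/100: DF=(832689/1000000 − 1/100·(0.970600+0.923800+0.875100+0.829400+0.819300))/(1+1/100) = 7807/10000 ≈ 0.780700

1 1 4853/5000
2 2 4619/5000
3 3 8751/10000
4 4 4147/5000
5 5 8193/10000
6 6 7807/10000
DF(1y) is solved at step 1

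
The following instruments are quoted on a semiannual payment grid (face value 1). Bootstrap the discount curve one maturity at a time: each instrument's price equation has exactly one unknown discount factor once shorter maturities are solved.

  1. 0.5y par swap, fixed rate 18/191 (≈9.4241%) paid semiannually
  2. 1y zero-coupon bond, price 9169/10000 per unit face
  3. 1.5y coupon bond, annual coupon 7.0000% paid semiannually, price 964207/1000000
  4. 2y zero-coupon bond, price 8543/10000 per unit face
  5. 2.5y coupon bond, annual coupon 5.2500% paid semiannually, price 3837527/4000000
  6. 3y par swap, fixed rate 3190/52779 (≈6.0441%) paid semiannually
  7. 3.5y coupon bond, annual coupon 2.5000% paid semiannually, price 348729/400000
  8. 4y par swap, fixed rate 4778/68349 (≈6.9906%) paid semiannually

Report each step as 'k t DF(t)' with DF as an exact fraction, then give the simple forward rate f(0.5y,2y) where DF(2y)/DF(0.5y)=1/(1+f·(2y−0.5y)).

1 1/2 191/200
2 1 9169/10000
3 3/2 8683/10000
4 2 8543/10000
5 5/2 8429/10000
6 3 1681/2000
7 7/2 7959/10000
8 4 7611/10000
f(0.5y,2y) = ((191/200)/(8543/10000) − 1)/(3/2) = 2014/25629 ≈ 7.8583%

step 1 [0.5y] swap r/2=9/191: DF=(1 − 9/191·(0))/(1+9/191) = 191/200 ≈ 0.955000
step 2 [1y] zero: DF = P = 9169/10000 ≈ 0.916900
step 3 [1.5y] bond c/2=7/200: DF=(964207/1000000 − 7/200·(0.955000+0.916900))/(1+7/200) = 8683/10000 ≈ 0.868300
step 4 [2y] zero: DF = P = 8543/10000 ≈ 0.854300
step 5 [2.5y] bond c/2=21/800: DF=(3837527/4000000 − 21/800·(0.955000+0.916900+0.868300+0.854300))/(1+21/800) = 8429/10000 ≈ 0.842900
step 6 [3y] swap r/2=1595/52779: DF=(1 − 1595/52779·(0.955000+0.916900+0.868300+0.854300+0.842900))/(1+1595/52779) = 1681/2000 ≈ 0.840500
step 7 [3.5y] bond c/2=1/80: DF=(348729/400000 − 1/80·(0.955000+0.916900+0.868300+0.854300+0.842900+0.840500))/(1+1/80) = 7959/10000 ≈ 0.795900
step 8 [4y] swap r/2=2389/68349: DF=(1 − 2389/68349·(0.955000+0.916900+0.868300+0.854300+0.842900+0.840500+0.795900))/(1+2389/68349) = 7611/10000 ≈ 0.761100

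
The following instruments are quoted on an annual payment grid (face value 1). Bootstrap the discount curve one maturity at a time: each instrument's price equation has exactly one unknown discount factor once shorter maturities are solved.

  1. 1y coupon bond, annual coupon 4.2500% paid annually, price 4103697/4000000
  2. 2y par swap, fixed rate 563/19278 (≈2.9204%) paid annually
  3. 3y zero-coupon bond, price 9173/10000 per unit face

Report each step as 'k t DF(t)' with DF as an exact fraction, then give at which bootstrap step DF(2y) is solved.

1 1 9841/10000
2 2 9437/10000
3 3 9173/10000
DF(2y) is solved at step 2

step 1 [1y] bond c/1=17/400: DF=(4103697/4000000 − 17/400·(0))/(1+17/400) = 9841/10000 ≈ 0.984100
step 2 [2y] swap r/1=563/19278: DF=(1 − 563/19278·(0.984100))/(1+563/19278) = 9437/10000 ≈ 0.943700
step 3 [3y] zero: DF = P = 9173/10000 ≈ 0.917300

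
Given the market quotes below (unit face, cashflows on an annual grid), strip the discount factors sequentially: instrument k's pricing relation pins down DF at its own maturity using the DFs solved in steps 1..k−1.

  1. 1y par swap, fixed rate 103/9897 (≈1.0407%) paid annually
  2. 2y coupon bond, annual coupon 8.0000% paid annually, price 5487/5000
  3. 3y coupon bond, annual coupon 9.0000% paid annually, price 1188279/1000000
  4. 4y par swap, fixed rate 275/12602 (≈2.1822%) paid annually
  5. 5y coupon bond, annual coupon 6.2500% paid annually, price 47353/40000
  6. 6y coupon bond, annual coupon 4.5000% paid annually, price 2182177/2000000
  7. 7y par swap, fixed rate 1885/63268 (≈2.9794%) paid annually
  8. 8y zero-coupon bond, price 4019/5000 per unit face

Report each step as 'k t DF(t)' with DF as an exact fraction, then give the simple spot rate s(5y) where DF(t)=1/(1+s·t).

1 1 9897/10000
2 2 2357/2500
3 3 4653/5000
4 4 367/400
5 5 4459/5000
6 6 8429/10000
7 7 1623/2000
8 8 4019/5000
s(5y) = (1/(4459/5000) − 1)/(5) = 541/22295 ≈ 2.4266%

step 1 [1y] swap r/1=103/9897: DF=(1 − 103/9897·(0))/(1+103/9897) = 9897/10000 ≈ 0.989700
step 2 [2y] bond c/1=2/25: DF=(5487/5000 − 2/25·(0.989700))/(1+2/25) = 2357/2500 ≈ 0.942800
step 3 [3y] bond c/1=9/100: DF=(1188279/1000000 − 9/100·(0.989700+0.942800))/(1+9/100) = 4653/5000 ≈ 0.930600
step 4 [4y] swap r/1=275/12602: DF=(1 − 275/12602·(0.989700+0.942800+0.930600))/(1+275/12602) = 367/400 ≈ 0.917500
step 5 [5y] bond c/1=1/16: DF=(47353/40000 − 1/16·(0.989700+0.942800+0.930600+0.917500))/(1+1/16) = 4459/5000 ≈ 0.891800
step 6 [6y] bond c/1=9/200: DF=(2182177/2000000 − 9/200·(0.989700+0.942800+0.930600+0.917500+0.891800))/(1+9/200) = 8429/10000 ≈ 0.842900
step 7 [7y] swap r/1=1885/63268: DF=(1 − 1885/63268·(0.989700+0.942800+0.930600+0.917500+0.891800+0.842900))/(1+1885/63268) = 1623/2000 ≈ 0.811500
step 8 [8y] zero: DF = P = 4019/5000 ≈ 0.803800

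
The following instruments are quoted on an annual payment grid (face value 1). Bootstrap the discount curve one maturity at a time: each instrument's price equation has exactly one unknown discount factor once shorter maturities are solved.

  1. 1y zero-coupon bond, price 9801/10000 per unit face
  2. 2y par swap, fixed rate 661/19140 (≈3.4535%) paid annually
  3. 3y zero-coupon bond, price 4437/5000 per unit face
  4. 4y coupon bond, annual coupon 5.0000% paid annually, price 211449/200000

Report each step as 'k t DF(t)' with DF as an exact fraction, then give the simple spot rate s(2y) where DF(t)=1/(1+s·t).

step 1 [1y] zero: DF = P = 9801/10000 ≈ 0.980100
step 2 [2y] swap r/1=661/19140: DF=(1 − 661/19140·(0.980100))/(1+661/19140) = 9339/10000 ≈ 0.933900
step 3 [3y] zero: DF = P = 4437/5000 ≈ 0.887400
step 4 [4y] bond c/1=1/20: DF=(211449/200000 − 1/20·(0.980100+0.933900+0.887400))/(1+1/20) = 1747/2000 ≈ 0.873500

1 1 9801/10000
2 2 9339/10000
3 3 4437/5000
4 4 1747/2000
s(2y) = (1/(9339/10000) − 1)/(2) = 661/18678 ≈ 3.5389%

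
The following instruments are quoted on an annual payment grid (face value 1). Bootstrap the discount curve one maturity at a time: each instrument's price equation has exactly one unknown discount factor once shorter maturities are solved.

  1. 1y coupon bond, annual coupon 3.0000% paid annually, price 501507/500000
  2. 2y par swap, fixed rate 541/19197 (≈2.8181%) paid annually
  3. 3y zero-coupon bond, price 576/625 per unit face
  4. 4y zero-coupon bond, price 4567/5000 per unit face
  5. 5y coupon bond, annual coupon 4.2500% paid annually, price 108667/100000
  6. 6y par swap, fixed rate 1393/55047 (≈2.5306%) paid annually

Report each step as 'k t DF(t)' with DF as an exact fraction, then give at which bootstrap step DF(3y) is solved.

step 1 [1y] bond c/1=3/100: DF=(501507/500000 − 3/100·(0))/(1+3/100) = 4869/5000 ≈ 0.973800
step 2 [2y] swap r/1=541/19197: DF=(1 − 541/19197·(0.973800))/(1+541/19197) = 9459/10000 ≈ 0.945900
step 3 [3y] zero: DF = P = 576/625 ≈ 0.921600
step 4 [4y] zero: DF = P = 4567/5000 ≈ 0.913400
step 5 [5y] bond c/1=17/400: DF=(108667/100000 − 17/400·(0.973800+0.945900+0.921600+0.913400))/(1+17/400) = 8893/10000 ≈ 0.889300
step 6 [6y] swap r/1=1393/55047: DF=(1 − 1393/55047·(0.973800+0.945900+0.921600+0.913400+0.889300))/(1+1393/55047) = 8607/10000 ≈ 0.860700

1 1 4869/5000
2 2 9459/10000
3 3 576/625
4 4 4567/5000
5 5 8893/10000
6 6 8607/10000
DF(3y) is solved at step 3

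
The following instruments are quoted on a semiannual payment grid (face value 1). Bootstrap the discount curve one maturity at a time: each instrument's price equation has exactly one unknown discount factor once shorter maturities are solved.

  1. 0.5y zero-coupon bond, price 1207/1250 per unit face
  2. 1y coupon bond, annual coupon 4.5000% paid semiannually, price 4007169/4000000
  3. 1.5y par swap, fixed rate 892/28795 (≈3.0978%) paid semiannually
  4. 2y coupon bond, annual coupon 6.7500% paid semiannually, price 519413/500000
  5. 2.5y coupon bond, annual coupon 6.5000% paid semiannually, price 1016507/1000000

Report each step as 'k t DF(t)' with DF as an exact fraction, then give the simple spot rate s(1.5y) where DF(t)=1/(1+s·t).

step 1 [0.5y] zero: DF = P = 1207/1250 ≈ 0.965600
step 2 [1y] bond c/2=9/400: DF=(4007169/4000000 − 9/400·(0.965600))/(1+9/400) = 1917/2000 ≈ 0.958500
step 3 [1.5y] swap r/2=446/28795: DF=(1 − 446/28795·(0.965600+0.958500))/(1+446/28795) = 4777/5000 ≈ 0.955400
step 4 [2y] bond c/2=27/800: DF=(519413/500000 − 27/800·(0.965600+0.958500+0.955400))/(1+27/800) = 9109/10000 ≈ 0.910900
step 5 [2.5y] bond c/2=13/400: DF=(1016507/1000000 − 13/400·(0.965600+0.958500+0.955400+0.910900))/(1+13/400) = 2163/2500 ≈ 0.865200

1 1/2 1207/1250
2 1 1917/2000
3 3/2 4777/5000
4 2 9109/10000
5 5/2 2163/2500
s(1.5y) = (1/(4777/5000) − 1)/(3/2) = 446/14331 ≈ 3.1121%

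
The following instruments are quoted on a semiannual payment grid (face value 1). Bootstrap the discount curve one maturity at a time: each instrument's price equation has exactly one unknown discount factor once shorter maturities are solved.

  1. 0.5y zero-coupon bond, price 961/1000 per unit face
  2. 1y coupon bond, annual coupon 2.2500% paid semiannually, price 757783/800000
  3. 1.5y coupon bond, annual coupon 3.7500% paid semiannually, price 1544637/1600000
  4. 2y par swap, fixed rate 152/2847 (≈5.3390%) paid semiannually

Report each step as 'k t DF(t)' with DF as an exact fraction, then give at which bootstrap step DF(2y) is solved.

1 1/2 961/1000
2 1 463/500
3 3/2 9129/10000
4 2 2253/2500
DF(2y) is solved at step 4

step 1 [0.5y] zero: DF = P = 961/1000 ≈ 0.961000
step 2 [1y] bond c/2=9/800: DF=(757783/800000 − 9/800·(0.961000))/(1+9/800) = 463/500 ≈ 0.926000
step 3 [1.5y] bond c/2=3/160: DF=(1544637/1600000 − 3/160·(0.961000+0.926000))/(1+3/160) = 9129/10000 ≈ 0.912900
step 4 [2y] swap r/2=76/2847: DF=(1 − 76/2847·(0.961000+0.926000+0.912900))/(1+76/2847) = 2253/2500 ≈ 0.901200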